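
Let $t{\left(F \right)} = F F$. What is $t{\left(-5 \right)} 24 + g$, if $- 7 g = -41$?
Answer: $\frac{4241}{7} \approx 605.86$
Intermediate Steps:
$g = \frac{41}{7}$ ($g = \left(- \frac{1}{7}\right) \left(-41\right) = \frac{41}{7} \approx 5.8571$)
$t{\left(F \right)} = F^{2}$
$t{\left(-5 \right)} 24 + g = \left(-5\right)^{2} \cdot 24 + \frac{41}{7} = 25 \cdot 24 + \frac{41}{7} = 600 + \frac{41}{7} = \frac{4241}{7}$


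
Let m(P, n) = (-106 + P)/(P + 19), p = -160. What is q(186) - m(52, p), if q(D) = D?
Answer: 13260/71 ≈ 186.76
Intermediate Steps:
m(P, n) = (-106 + P)/(19 + P)
q(186) - m(52, p) = 186 - (-106 + 52)/(19 + 52) = 186 - (-54)/71 = 186 - 1*(-54/71) = 186 + 54/71 = 13260/71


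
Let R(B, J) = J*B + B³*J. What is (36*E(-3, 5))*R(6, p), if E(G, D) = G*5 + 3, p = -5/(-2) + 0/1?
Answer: -239760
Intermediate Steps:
p = 5/2 (p = -5*(-½) + 0*1 = 5/2 + 0 = 5/2 ≈ 2.5000)
E(G, D) = 3 + 5*G (E(G, D) = 5*G + 3 = 3 + 5*G)
R(B, J) = B*J + J*B³
(36*E(-3, 5))*R(6, p) = (36*(3 + 5*(-3)))*(6*(5/2)*(1 + 6²)) = (36*(3 - 15))*(6*(5/2)*(1 + 36)) = (36*(-12))*(6*(5/2)*37) = -432*555 = -239760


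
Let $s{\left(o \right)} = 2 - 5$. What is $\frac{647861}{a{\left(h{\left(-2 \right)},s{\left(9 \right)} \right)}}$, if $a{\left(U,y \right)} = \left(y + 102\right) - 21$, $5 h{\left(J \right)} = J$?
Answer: $\frac{647861}{78} \approx 8305.9$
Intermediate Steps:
$s{\left(o \right)} = -3$ ($s{\left(o \right)} = 2 - 5 = -3$)
$h{\left(J \right)} = \frac{J}{5}$
$a{\left(U,y \right)} = 81 + y$ ($a{\left(U,y \right)} = \left(102 + y\right) - 21 = 81 + y$)
$\frac{647861}{a{\left(h{\left(-2 \right)},s{\left(9 \right)} \right)}} = \frac{647861}{81 - 3} = \frac{647861}{78}$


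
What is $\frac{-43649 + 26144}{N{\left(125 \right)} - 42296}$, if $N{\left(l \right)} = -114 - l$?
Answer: $\frac{3501}{8507} \approx 0.41154$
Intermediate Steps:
$\frac{-43649 + 26144}{N{\left(125 \right)} - 42296} = \frac{-43649 + 26144}{\left(-114 - 125\right) - 42296} = - \frac{17505}{\left(-114 - 125\right) - 42296} = - \frac{17505}{-239 - 42296} = - \frac{17505}{-42535} = \left(-17505\right) \left(- \frac{1}{42535}\right) = \frac{3501}{8507}$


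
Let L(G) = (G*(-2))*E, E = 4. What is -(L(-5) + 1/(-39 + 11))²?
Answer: -1252161/784 ≈ -1597.1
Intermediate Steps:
L(G) = -8*G (L(G) = (G*(-2))*4 = -2*G*4 = -8*G)
-(L(-5) + 1/(-39 + 11))² = -(-8*(-5) + 1/(-39 + 11))² = -(40 + 1/(-28))² = -(40 - 1/28)² = -(1119/28)² = -1*1252161/784 = -1252161/784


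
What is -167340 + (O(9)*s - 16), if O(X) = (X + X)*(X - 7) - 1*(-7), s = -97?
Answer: -171527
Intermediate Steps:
O(X) = 7 + 2*X*(-7 + X) (O(X) = (2*X)*(-7 + X) + 7 = 2*X*(-7 + X) + 7 = 7 + 2*X*(-7 + X))
-167340 + (O(9)*s - 16) = -167340 + ((7 - 14*9 + 2*9²)*(-97) - 16) = -167340 + ((7 - 126 + 2*81)*(-97) - 16) = -167340 + ((7 - 126 + 162)*(-97) - 16) = -167340 + (43*(-97) - 16) = -167340 + (-4171 - 16) = -167340 - 4187 = -171527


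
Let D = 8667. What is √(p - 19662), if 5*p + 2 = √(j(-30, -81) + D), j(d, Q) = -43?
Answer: 2*√(-122890 + 35*√11)/5 ≈ 140.16*I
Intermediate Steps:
p = -⅖ + 28*√11/5 (p = -⅖ + √(-43 + 8667)/5 = -⅖ + √8624/5 = -⅖ + (28*√11)/5 = -⅖ + 28*√11/5 ≈ 18.173)
√(p - 19662) = √((-⅖ + 28*√11/5) - 19662) = √(-98312/5 + 28*√11/5)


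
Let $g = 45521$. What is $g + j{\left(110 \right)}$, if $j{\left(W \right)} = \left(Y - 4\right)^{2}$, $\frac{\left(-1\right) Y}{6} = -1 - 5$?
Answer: $46545$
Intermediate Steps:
$Y = 36$ ($Y = - 6 \left(-1 - 5\right) = \left(-6\right) \left(-6\right) = 36$)
$j{\left(W \right)} = 1024$ ($j{\left(W \right)} = \left(36 - 4\right)^{2} = 32^{2} = 1024$)
$g + j{\left(110 \right)} = 45521 + 1024 = 46545$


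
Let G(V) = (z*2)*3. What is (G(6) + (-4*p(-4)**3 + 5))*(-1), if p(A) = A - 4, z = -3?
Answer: -2035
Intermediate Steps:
G(V) = -18 (G(V) = -3*2*3 = -6*3 = -18)
p(A) = -4 + A
(G(6) + (-4*p(-4)**3 + 5))*(-1) = (-18 + (-4*(-4 - 4)**3 + 5))*(-1) = (-18 + (-4*(-8)**3 + 5))*(-1) = (-18 + (-4*(-512) + 5))*(-1) = (-18 + (2048 + 5))*(-1) = (-18 + 2053)*(-1) = 2035*(-1) = -2035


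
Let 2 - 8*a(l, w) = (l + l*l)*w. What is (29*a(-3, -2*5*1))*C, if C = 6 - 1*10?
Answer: -899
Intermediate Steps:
C = -4 (C = 6 - 10 = -4)
a(l, w) = ¼ - w*(l + l²)/8 (a(l, w) = ¼ - (l + l*l)*w/8 = ¼ - (l + l²)*w/8 = ¼ - w*(l + l²)/8)
(29*a(-3, -2*5*1))*C = (29*(¼ - ⅛*(-3)*-2*5*1 - ⅛*-2*5*1*(-3)²))*(-4) = (29*(¼ - ⅛*(-3)*(-10*1) - ⅛*(-10*1)*9))*(-4) = (29*(¼ - ⅛*(-3)*(-10) - ⅛*(-10)*9))*(-4) = (29*(¼ - 15/4 + 45/4))*(-4) = (29*(31/4))*(-4) = (899/4)*(-4) = -899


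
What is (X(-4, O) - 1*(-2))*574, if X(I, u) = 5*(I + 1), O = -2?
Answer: -7462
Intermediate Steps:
X(I, u) = 5 + 5*I (X(I, u) = 5*(1 + I) = 5 + 5*I)
(X(-4, O) - 1*(-2))*574 = ((5 + 5*(-4)) - 1*(-2))*574 = ((5 - 20) + 2)*574 = (-15 + 2)*574 = -13*574 = -7462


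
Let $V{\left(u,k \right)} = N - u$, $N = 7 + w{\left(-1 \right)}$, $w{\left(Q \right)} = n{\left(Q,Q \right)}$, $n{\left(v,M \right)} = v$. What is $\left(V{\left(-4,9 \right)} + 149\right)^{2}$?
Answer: $25281$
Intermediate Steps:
$w{\left(Q \right)} = Q$
$N = 6$ ($N = 7 - 1 = 6$)
$V{\left(u,k \right)} = 6 - u$
$\left(V{\left(-4,9 \right)} + 149\right)^{2} = \left(\left(6 - -4\right) + 149\right)^{2} = \left(\left(6 + 4\right) + 149\right)^{2} = \left(10 + 149\right)^{2} = 159^{2} = 25281$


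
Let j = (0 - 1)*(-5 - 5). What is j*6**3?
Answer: 2160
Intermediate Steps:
j = 10 (j = -1*(-10) = 10)
j*6**3 = 10*6**3 = 10*216 = 2160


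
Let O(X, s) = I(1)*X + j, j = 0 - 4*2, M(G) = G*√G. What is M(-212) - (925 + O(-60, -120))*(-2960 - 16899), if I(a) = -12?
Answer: 32509183 - 424*I*√53 ≈ 3.2509e+7 - 3086.8*I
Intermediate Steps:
M(G) = G^(3/2)
j = -8 (j = 0 - 8 = -8)
O(X, s) = -8 - 12*X (O(X, s) = -12*X - 8 = -8 - 12*X)
M(-212) - (925 + O(-60, -120))*(-2960 - 16899) = (-212)^(3/2) - (925 + (-8 - 12*(-60)))*(-2960 - 16899) = -424*I*√53 - (925 + (-8 + 720))*(-19859) = -424*I*√53 - (925 + 712)*(-19859) = -424*I*√53 - 1637*(-19859) = -424*I*√53 - 1*(-32509183) = -424*I*√53 + 32509183 = 32509183 - 424*I*√53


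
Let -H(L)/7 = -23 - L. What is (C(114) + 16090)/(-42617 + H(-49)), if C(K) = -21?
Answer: -16069/42799 ≈ -0.37545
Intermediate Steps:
H(L) = 161 + 7*L (H(L) = -7*(-23 - L) = 161 + 7*L)
(C(114) + 16090)/(-42617 + H(-49)) = (-21 + 16090)/(-42617 + (161 + 7*(-49))) = 16069/(-42617 + (161 - 343)) = 16069/(-42617 - 182) = 16069/(-42799) = 16069*(-1/42799) = -16069/42799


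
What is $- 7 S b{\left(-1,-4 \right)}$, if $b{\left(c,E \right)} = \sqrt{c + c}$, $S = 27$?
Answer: $- 189 i \sqrt{2} \approx - 267.29 i$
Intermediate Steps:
$b{\left(c,E \right)} = \sqrt{2} \sqrt{c}$ ($b{\left(c,E \right)} = \sqrt{2 c} = \sqrt{2} \sqrt{c}$)
$- 7 S b{\left(-1,-4 \right)} = \left(-7\right) 27 \sqrt{2} \sqrt{-1} = - 189 \sqrt{2} i = - 189 i \sqrt{2}$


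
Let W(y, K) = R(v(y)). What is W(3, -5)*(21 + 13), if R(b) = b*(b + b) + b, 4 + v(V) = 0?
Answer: 952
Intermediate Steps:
v(V) = -4 (v(V) = -4 + 0 = -4)
R(b) = b + 2*b² (R(b) = b*(2*b) + b = 2*b² + b = b + 2*b²)
W(y, K) = 28 (W(y, K) = -4*(1 + 2*(-4)) = -4*(1 - 8) = -4*(-7) = 28)
W(3, -5)*(21 + 13) = 28*(21 + 13) = 28*34 = 952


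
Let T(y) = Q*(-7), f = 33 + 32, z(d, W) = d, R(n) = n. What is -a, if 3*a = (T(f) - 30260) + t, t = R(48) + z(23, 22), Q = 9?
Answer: 10084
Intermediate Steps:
f = 65
T(y) = -63 (T(y) = 9*(-7) = -63)
t = 71 (t = 48 + 23 = 71)
a = -10084 (a = ((-63 - 30260) + 71)/3 = (-30323 + 71)/3 = (⅓)*(-30252) = -10084)
-a = -1*(-10084) = 10084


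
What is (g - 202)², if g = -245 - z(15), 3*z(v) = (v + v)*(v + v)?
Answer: 558009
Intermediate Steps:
z(v) = 4*v²/3 (z(v) = ((v + v)*(v + v))/3 = ((2*v)*(2*v))/3 = (4*v²)/3 = 4*v²/3)
g = -545 (g = -245 - 4*15²/3 = -245 - 4*225/3 = -245 - 1*300 = -245 - 300 = -545)
(g - 202)² = (-545 - 202)² = (-747)² = 558009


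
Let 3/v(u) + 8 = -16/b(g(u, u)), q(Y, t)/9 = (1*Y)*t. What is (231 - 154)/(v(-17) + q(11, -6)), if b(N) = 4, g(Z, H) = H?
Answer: -308/2377 ≈ -0.12958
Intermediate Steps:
q(Y, t) = 9*Y*t (q(Y, t) = 9*((1*Y)*t) = 9*(Y*t) = 9*Y*t)
v(u) = -1/4 (v(u) = 3/(-8 - 16/4) = 3/(-8 - 16*1/4) = 3/(-8 - 4) = 3/(-12) = 3*(-1/12) = -1/4)
(231 - 154)/(v(-17) + q(11, -6)) = (231 - 154)/(-1/4 + 9*11*(-6)) = 77/(-1/4 - 594) = 77/(-2377/4) = 77*(-4/2377) = -308/2377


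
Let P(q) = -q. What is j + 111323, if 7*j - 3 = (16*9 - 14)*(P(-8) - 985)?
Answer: 652254/7 ≈ 93179.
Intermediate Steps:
j = -127007/7 (j = 3/7 + ((16*9 - 14)*(-1*(-8) - 985))/7 = 3/7 + ((144 - 14)*(8 - 985))/7 = 3/7 + (130*(-977))/7 = 3/7 + (1/7)*(-127010) = 3/7 - 127010/7 = -127007/7 ≈ -18144.)
j + 111323 = -127007/7 + 111323 = 652254/7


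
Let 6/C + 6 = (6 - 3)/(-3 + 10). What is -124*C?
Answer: 1736/13 ≈ 133.54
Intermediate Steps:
C = -14/13 (C = 6/(-6 + (6 - 3)/(-3 + 10)) = 6/(-6 + 3/7) = 6/(-39/7) = 6*(-7/39) = -14/13 ≈ -1.0769)
-124*C = -124*(-14/13) = 1736/13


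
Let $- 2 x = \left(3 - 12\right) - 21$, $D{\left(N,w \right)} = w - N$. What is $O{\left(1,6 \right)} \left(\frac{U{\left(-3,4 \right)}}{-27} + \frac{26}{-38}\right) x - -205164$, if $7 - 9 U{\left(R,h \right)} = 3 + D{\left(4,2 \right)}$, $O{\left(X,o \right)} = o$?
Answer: $\frac{35072134}{171} \approx 2.051 \cdot 10^{5}$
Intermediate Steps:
$x = 15$ ($x = - \frac{\left(3 - 12\right) - 21}{2} = - \frac{-9 - 21}{2} = \left(- \frac{1}{2}\right) \left(-30\right) = 15$)
$U{\left(R,h \right)} = \frac{2}{3}$ ($U{\left(R,h \right)} = \frac{7}{9} - \frac{3 + \left(2 - 4\right)}{9} = \frac{7}{9} - \frac{3 - 2}{9} = \frac{7}{9} - \frac{1}{9} = \frac{2}{3}$)
$O{\left(1,6 \right)} \left(\frac{U{\left(-3,4 \right)}}{-27} + \frac{26}{-38}\right) x - -205164 = 6 \left(\frac{2}{3 \left(-27\right)} + \frac{26}{-38}\right) 15 - -205164 = 6 \left(\frac{2}{3} \left(- \frac{1}{27}\right) + 26 \left(- \frac{1}{38}\right)\right) 15 + 205164 = 6 \left(- \frac{2}{81} - \frac{13}{19}\right) 15 + 205164 = 6 \left(- \frac{1091}{1539}\right) 15 + 205164 = \left(- \frac{2182}{513}\right) 15 + 205164 = - \frac{10910}{171} + 205164 = \frac{35072134}{171}$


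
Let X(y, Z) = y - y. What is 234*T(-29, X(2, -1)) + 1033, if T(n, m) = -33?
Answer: -6689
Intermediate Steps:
X(y, Z) = 0
234*T(-29, X(2, -1)) + 1033 = 234*(-33) + 1033 = -7722 + 1033 = -6689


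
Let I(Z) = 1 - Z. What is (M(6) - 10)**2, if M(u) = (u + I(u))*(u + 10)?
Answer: 36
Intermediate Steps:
M(u) = 10 + u (M(u) = (u + (1 - u))*(u + 10) = 1*(10 + u) = 10 + u)
(M(6) - 10)**2 = ((10 + 6) - 10)**2 = (16 - 10)**2 = 6**2 = 36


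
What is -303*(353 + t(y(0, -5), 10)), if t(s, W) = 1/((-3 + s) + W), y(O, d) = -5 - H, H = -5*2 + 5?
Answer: -749016/7 ≈ -1.0700e+5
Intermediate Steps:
H = -5 (H = -10 + 5 = -5)
y(O, d) = 0 (y(O, d) = -5 - 1*(-5) = -5 + 5 = 0)
t(s, W) = 1/(-3 + W + s)
-303*(353 + t(y(0, -5), 10)) = -303*(353 + 1/(-3 + 10 + 0)) = -303*(353 + 1/7) = -303*(353 + ⅐) = -303*2472/7 = -749016/7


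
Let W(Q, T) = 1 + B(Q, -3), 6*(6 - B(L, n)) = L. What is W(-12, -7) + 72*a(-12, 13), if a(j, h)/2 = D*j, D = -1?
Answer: 1737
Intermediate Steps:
B(L, n) = 6 - L/6
a(j, h) = -2*j (a(j, h) = 2*(-j) = -2*j)
W(Q, T) = 7 - Q/6 (W(Q, T) = 1 + (6 - Q/6) = 7 - Q/6)
W(-12, -7) + 72*a(-12, 13) = (7 - ⅙*(-12)) + 72*(-2*(-12)) = (7 + 2) + 72*24 = 9 + 1728 = 1737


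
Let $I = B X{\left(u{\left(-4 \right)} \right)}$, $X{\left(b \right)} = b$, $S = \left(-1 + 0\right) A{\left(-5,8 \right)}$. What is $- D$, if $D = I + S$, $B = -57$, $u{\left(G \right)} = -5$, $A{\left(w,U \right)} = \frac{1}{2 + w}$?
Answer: $- \frac{856}{3} \approx -285.33$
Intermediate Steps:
$S = \frac{1}{3}$ ($S = \frac{-1 + 0}{2 - 5} = - \frac{1}{-3} = \left(-1\right) \left(- \frac{1}{3}\right) = \frac{1}{3} \approx 0.33333$)
$I = 285$ ($I = \left(-57\right) \left(-5\right) = 285$)
$D = \frac{856}{3}$ ($D = 285 + \frac{1}{3} = \frac{856}{3} \approx 285.33$)
$- D = \left(-1\right) \frac{856}{3} = - \frac{856}{3}$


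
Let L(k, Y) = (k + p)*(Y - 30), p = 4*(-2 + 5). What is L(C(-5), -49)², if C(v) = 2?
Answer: 1223236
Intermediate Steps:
p = 12 (p = 4*3 = 12)
L(k, Y) = (-30 + Y)*(12 + k) (L(k, Y) = (k + 12)*(Y - 30) = (12 + k)*(-30 + Y) = (-30 + Y)*(12 + k))
L(C(-5), -49)² = (-360 - 30*2 + 12*(-49) - 49*2)² = (-360 - 60 - 588 - 98)² = (-1106)² = 1223236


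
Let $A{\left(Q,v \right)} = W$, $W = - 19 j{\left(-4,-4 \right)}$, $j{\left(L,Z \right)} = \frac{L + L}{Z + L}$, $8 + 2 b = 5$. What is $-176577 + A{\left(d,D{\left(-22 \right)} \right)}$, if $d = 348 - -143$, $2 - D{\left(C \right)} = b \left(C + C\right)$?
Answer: $-176596$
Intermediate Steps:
$b = - \frac{3}{2}$ ($b = -4 + \frac{1}{2} \cdot 5 = -4 + \frac{5}{2} = - \frac{3}{2} \approx -1.5$)
$j{\left(L,Z \right)} = \frac{2 L}{L + Z}$
$D{\left(C \right)} = 2 + 3 C$ ($D{\left(C \right)} = 2 - - \frac{3 \left(C + C\right)}{2} = 2 - - \frac{3 \cdot 2 C}{2} = 2 - - 3 C = 2 + 3 C$)
$d = 491$ ($d = 348 + 143 = 491$)
$W = -19$ ($W = - 19 \cdot 2 \left(-4\right) \frac{1}{-4 - 4} = - 19 \cdot 2 \left(-4\right) \frac{1}{-8} = - 19 \cdot 2 \left(-4\right) \left(- \frac{1}{8}\right) = \left(-19\right) 1 = -19$)
$A{\left(Q,v \right)} = -19$
$-176577 + A{\left(d,D{\left(-22 \right)} \right)} = -176577 - 19 = -176596$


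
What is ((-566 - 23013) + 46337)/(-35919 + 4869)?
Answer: -3793/5175 ≈ -0.73295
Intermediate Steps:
((-566 - 23013) + 46337)/(-35919 + 4869) = (-23579 + 46337)/(-31050) = 22758*(-1/31050) = -3793/5175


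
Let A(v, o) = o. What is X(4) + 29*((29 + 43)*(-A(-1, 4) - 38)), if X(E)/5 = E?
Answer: -87676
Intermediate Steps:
X(E) = 5*E
X(4) + 29*((29 + 43)*(-A(-1, 4) - 38)) = 5*4 + 29*((29 + 43)*(-1*4 - 38)) = 20 + 29*(72*(-4 - 38)) = 20 + 29*(72*(-42)) = 20 + 29*(-3024) = 20 - 87696 = -87676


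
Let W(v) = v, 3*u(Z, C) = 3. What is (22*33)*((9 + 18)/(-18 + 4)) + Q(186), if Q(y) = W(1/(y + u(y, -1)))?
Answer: -1832780/1309 ≈ -1400.1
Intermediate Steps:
u(Z, C) = 1 (u(Z, C) = (⅓)*3 = 1)
Q(y) = 1/(1 + y) (Q(y) = 1/(y + 1) = 1/(1 + y))
(22*33)*((9 + 18)/(-18 + 4)) + Q(186) = (22*33)*((9 + 18)/(-18 + 4)) + 1/(1 + 186) = 726*(27/(-14)) + 1/187 = 726*(27*(-1/14)) + 1/187 = 726*(-27/14) + 1/187 = -9801/7 + 1/187 = -1832780/1309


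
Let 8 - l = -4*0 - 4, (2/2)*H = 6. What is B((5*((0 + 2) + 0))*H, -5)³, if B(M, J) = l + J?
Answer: 343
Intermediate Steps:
H = 6
l = 12 (l = 8 - (-4*0 - 4) = 8 - (0 - 4) = 8 - 1*(-4) = 8 + 4 = 12)
B(M, J) = 12 + J
B((5*((0 + 2) + 0))*H, -5)³ = (12 - 5)³ = 7³ = 343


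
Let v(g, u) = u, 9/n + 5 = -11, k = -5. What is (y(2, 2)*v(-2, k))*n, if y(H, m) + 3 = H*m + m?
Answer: 135/16 ≈ 8.4375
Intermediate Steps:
n = -9/16 (n = 9/(-5 - 11) = 9/(-16) = 9*(-1/16) = -9/16 ≈ -0.56250)
y(H, m) = -3 + m + H*m (y(H, m) = -3 + (H*m + m) = -3 + (m + H*m) = -3 + m + H*m)
(y(2, 2)*v(-2, k))*n = ((-3 + 2 + 2*2)*(-5))*(-9/16) = ((-3 + 2 + 4)*(-5))*(-9/16) = (3*(-5))*(-9/16) = -15*(-9/16) = 135/16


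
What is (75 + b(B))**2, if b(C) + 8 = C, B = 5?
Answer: 5184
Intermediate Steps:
b(C) = -8 + C
(75 + b(B))**2 = (75 + (-8 + 5))**2 = (75 - 3)**2 = 72**2 = 5184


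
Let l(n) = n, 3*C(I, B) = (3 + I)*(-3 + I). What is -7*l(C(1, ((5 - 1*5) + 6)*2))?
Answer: 56/3 ≈ 18.667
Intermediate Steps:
C(I, B) = (-3 + I)*(3 + I)/3 (C(I, B) = ((3 + I)*(-3 + I))/3 = ((-3 + I)*(3 + I))/3 = (-3 + I)*(3 + I)/3)
-7*l(C(1, ((5 - 1*5) + 6)*2)) = -7*(-3 + (⅓)*1²) = -7*(-3 + (⅓)*1) = -7*(-3 + ⅓) = -7*(-8/3) = 56/3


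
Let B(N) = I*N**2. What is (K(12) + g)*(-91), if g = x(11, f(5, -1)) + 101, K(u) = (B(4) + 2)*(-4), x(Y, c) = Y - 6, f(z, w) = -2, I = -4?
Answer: -32214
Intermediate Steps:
B(N) = -4*N**2
x(Y, c) = -6 + Y
K(u) = 248 (K(u) = (-4*4**2 + 2)*(-4) = (-4*16 + 2)*(-4) = (-64 + 2)*(-4) = -62*(-4) = 248)
g = 106 (g = (-6 + 11) + 101 = 5 + 101 = 106)
(K(12) + g)*(-91) = (248 + 106)*(-91) = 354*(-91) = -32214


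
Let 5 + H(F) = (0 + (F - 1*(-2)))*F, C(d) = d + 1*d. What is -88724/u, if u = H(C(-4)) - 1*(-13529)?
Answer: -22181/3393 ≈ -6.5373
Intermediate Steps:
C(d) = 2*d (C(d) = d + d = 2*d)
H(F) = -5 + F*(2 + F) (H(F) = -5 + (0 + (F - 1*(-2)))*F = -5 + (0 + (F + 2))*F = -5 + (0 + (2 + F))*F = -5 + (2 + F)*F = -5 + F*(2 + F))
u = 13572 (u = (-5 + (2*(-4))² + 2*(2*(-4))) - 1*(-13529) = (-5 + (-8)² + 2*(-8)) + 13529 = (-5 + 64 - 16) + 13529 = 43 + 13529 = 13572)
-88724/u = -88724/13572 = -88724*1/13572 = -22181/3393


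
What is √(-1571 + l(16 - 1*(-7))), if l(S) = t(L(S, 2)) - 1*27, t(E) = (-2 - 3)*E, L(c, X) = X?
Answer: 2*I*√402 ≈ 40.1*I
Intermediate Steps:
t(E) = -5*E
l(S) = -37 (l(S) = -5*2 - 1*27 = -10 - 27 = -37)
√(-1571 + l(16 - 1*(-7))) = √(-1571 - 37) = √(-1608) = 2*I*√402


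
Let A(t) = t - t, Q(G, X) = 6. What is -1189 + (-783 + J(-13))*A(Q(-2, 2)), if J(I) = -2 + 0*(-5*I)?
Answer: -1189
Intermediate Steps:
A(t) = 0
J(I) = -2 (J(I) = -2 + 0 = -2)
-1189 + (-783 + J(-13))*A(Q(-2, 2)) = -1189 + (-783 - 2)*0 = -1189 - 785*0 = -1189 + 0 = -1189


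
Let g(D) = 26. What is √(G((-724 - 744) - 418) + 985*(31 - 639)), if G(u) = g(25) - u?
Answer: 2*I*√149242 ≈ 772.64*I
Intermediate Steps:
G(u) = 26 - u
√(G((-724 - 744) - 418) + 985*(31 - 639)) = √((26 - ((-724 - 744) - 418)) + 985*(31 - 639)) = √((26 - (-1468 - 418)) + 985*(-608)) = √((26 - 1*(-1886)) - 598880) = √((26 + 1886) - 598880) = √(1912 - 598880) = √(-596968) = 2*I*√149242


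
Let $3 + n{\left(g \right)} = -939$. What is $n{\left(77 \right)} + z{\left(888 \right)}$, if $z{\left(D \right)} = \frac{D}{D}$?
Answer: $-941$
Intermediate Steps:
$z{\left(D \right)} = 1$
$n{\left(g \right)} = -942$ ($n{\left(g \right)} = -3 - 939 = -942$)
$n{\left(77 \right)} + z{\left(888 \right)} = -942 + 1 = -941$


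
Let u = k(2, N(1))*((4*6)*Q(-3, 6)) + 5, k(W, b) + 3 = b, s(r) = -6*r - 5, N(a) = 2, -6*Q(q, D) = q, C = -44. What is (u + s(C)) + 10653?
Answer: 10905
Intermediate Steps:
Q(q, D) = -q/6
s(r) = -5 - 6*r
k(W, b) = -3 + b
u = -7 (u = (-3 + 2)*((4*6)*(-1/6*(-3))) + 5 = -24/2 + 5 = -1*12 + 5 = -12 + 5 = -7)
(u + s(C)) + 10653 = (-7 + (-5 - 6*(-44))) + 10653 = (-7 + (-5 + 264)) + 10653 = (-7 + 259) + 10653 = 252 + 10653 = 10905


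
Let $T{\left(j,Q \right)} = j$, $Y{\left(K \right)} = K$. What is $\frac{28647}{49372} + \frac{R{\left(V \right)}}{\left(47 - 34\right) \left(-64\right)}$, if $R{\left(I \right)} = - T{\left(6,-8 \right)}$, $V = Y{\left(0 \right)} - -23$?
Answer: $\frac{3016317}{5134688} \approx 0.58744$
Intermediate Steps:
$V = 23$ ($V = 0 - -23 = 0 + 23 = 23$)
$R{\left(I \right)} = -6$ ($R{\left(I \right)} = \left(-1\right) 6 = -6$)
$\frac{28647}{49372} + \frac{R{\left(V \right)}}{\left(47 - 34\right) \left(-64\right)} = \frac{28647}{49372} - \frac{6}{\left(47 - 34\right) \left(-64\right)} = 28647 \cdot \frac{1}{49372} - \frac{6}{13 \left(-64\right)} = \frac{28647}{49372} - \frac{6}{-832} = \frac{28647}{49372} - - \frac{3}{416} = \frac{28647}{49372} + \frac{3}{416} = \frac{3016317}{5134688}$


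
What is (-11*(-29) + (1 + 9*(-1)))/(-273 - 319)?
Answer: -311/592 ≈ -0.52534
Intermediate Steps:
(-11*(-29) + (1 + 9*(-1)))/(-273 - 319) = (319 + (1 - 9))/(-592) = (319 - 8)*(-1/592) = 311*(-1/592) = -311/592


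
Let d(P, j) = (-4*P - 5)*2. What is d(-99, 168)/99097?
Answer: 782/99097 ≈ 0.0078913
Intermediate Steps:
d(P, j) = -10 - 8*P (d(P, j) = (-5 - 4*P)*2 = -10 - 8*P)
d(-99, 168)/99097 = (-10 - 8*(-99))/99097 = (-10 + 792)*(1/99097) = 782*(1/99097) = 782/99097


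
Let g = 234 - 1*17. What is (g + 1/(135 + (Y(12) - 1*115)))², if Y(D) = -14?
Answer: 1697809/36 ≈ 47161.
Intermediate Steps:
g = 217 (g = 234 - 17 = 217)
(g + 1/(135 + (Y(12) - 1*115)))² = (217 + 1/(135 + (-14 - 1*115)))² = (217 + 1/(135 + (-14 - 115)))² = (217 + 1/(135 - 129))² = (217 + 1/6)² = (217 + ⅙)² = (1303/6)² = 1697809/36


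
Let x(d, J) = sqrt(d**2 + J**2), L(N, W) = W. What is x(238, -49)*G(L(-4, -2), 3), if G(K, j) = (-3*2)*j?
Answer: -126*sqrt(1205) ≈ -4373.9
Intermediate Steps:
G(K, j) = -6*j
x(d, J) = sqrt(J**2 + d**2)
x(238, -49)*G(L(-4, -2), 3) = sqrt((-49)**2 + 238**2)*(-6*3) = sqrt(2401 + 56644)*(-18) = sqrt(59045)*(-18) = (7*sqrt(1205))*(-18) = -126*sqrt(1205)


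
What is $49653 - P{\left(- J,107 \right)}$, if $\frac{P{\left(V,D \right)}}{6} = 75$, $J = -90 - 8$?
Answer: $49203$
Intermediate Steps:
$J = -98$ ($J = -90 - 8 = -98$)
$P{\left(V,D \right)} = 450$ ($P{\left(V,D \right)} = 6 \cdot 75 = 450$)
$49653 - P{\left(- J,107 \right)} = 49653 - 450 = 49203$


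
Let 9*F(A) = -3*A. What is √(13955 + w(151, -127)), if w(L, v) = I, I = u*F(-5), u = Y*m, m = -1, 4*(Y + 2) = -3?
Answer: √502545/6 ≈ 118.15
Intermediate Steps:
F(A) = -A/3 (F(A) = (-3*A)/9 = -A/3)
Y = -11/4 (Y = -2 + (¼)*(-3) = -2 - ¾ = -11/4 ≈ -2.7500)
u = 11/4 (u = -11/4*(-1) = 11/4 ≈ 2.7500)
I = 55/12 (I = 11*(-⅓*(-5))/4 = (11/4)*(5/3) = 55/12 ≈ 4.5833)
w(L, v) = 55/12
√(13955 + w(151, -127)) = √(13955 + 55/12) = √(167515/12) = √502545/6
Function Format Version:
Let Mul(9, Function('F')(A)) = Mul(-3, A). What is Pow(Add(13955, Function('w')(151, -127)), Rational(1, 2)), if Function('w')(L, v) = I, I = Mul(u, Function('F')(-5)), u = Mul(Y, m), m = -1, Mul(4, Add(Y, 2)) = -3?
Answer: Mul(Rational(1, 6), Pow(502545, Rational(1, 2))) ≈ 118.15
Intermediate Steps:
Function('F')(A) = Mul(Rational(-1, 3), A) (Function('F')(A) = Mul(Rational(1, 9), Mul(-3, A)) = Mul(Rational(-1, 3), A))
Y = Rational(-11, 4) (Y = Add(-2, Mul(Rational(1, 4), -3)) = Add(-2, Rational(-3, 4)) = Rational(-11, 4) ≈ -2.7500)
u = Rational(11, 4) (u = Mul(Rational(-11, 4), -1) = Rational(11, 4) ≈ 2.7500)
I = Rational(55, 12) (I = Mul(Rational(11, 4), Mul(Rational(-1, 3), -5)) = Mul(Rational(11, 4), Rational(5, 3)) = Rational(55, 12) ≈ 4.5833)
Function('w')(L, v) = Rational(55, 12)
Pow(Add(13955, Function('w')(151, -127)), Rational(1, 2)) = Pow(Add(13955, Rational(55, 12)), Rational(1, 2)) = Pow(Rational(167515, 12), Rational(1, 2)) = Mul(Rational(1, 6), Pow(502545, Rational(1, 2)))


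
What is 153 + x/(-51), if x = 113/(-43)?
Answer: 335642/2193 ≈ 153.05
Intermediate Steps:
x = -113/43 (x = 113*(-1/43) = -113/43 ≈ -2.6279)
153 + x/(-51) = 153 - 113/43/(-51) = 153 - 1/51*(-113/43) = 153 + 113/2193 = 335642/2193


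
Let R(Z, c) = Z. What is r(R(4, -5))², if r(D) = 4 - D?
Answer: 0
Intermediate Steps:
r(R(4, -5))² = (4 - 1*4)² = (4 - 4)² = 0² = 0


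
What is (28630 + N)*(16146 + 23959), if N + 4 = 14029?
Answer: 1710678775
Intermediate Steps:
N = 14025 (N = -4 + 14029 = 14025)
(28630 + N)*(16146 + 23959) = (28630 + 14025)*(16146 + 23959) = 42655*40105 = 1710678775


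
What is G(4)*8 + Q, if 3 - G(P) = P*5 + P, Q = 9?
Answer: -159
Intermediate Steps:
G(P) = 3 - 6*P (G(P) = 3 - (P*5 + P) = 3 - (5*P + P) = 3 - 6*P)
G(4)*8 + Q = (3 - 6*4)*8 + 9 = (3 - 24)*8 + 9 = -21*8 + 9 = -168 + 9 = -159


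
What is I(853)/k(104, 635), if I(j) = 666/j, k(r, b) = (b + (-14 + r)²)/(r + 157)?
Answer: 173826/7450955 ≈ 0.023329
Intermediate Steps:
k(r, b) = (b + (-14 + r)²)/(157 + r)
I(853)/k(104, 635) = (666/853)/(((635 + (-14 + 104)²)/(157 + 104))) = (666*(1/853))/(((635 + 90²)/261)) = 666/(853*(((635 + 8100)/261))) = 666/(853*(((1/261)*8735))) = 666/(853*(8735/261)) = (666/853)*(261/8735) = 173826/7450955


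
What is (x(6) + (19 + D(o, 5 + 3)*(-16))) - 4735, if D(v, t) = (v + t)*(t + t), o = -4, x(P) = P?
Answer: -5734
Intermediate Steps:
D(v, t) = 2*t*(t + v) (D(v, t) = (t + v)*(2*t) = 2*t*(t + v))
(x(6) + (19 + D(o, 5 + 3)*(-16))) - 4735 = (6 + (19 + (2*(5 + 3)*((5 + 3) - 4))*(-16))) - 4735 = (6 + (19 + (2*8*(8 - 4))*(-16))) - 4735 = (6 + (19 + (2*8*4)*(-16))) - 4735 = (6 + (19 + 64*(-16))) - 4735 = (6 + (19 - 1024)) - 4735 = (6 - 1005) - 4735 = -999 - 4735 = -5734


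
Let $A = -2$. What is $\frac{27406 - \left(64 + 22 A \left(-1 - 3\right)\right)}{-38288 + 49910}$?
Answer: $\frac{13583}{5811} \approx 2.3375$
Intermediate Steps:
$\frac{27406 - \left(64 + 22 A \left(-1 - 3\right)\right)}{-38288 + 49910} = \frac{27406 - \left(64 + 22 \left(- 2 \left(-1 - 3\right)\right)\right)}{-38288 + 49910} = \frac{27406 - \left(64 + 22 \left(\left(-2\right) \left(-4\right)\right)\right)}{11622} = \left(27406 - 240\right) \frac{1}{11622} = 27166 \cdot \frac{1}{11622} = \frac{13583}{5811}$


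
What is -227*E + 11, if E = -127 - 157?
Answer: 64479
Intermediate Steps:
E = -284
-227*E + 11 = -227*(-284) + 11 = 64468 + 11 = 64479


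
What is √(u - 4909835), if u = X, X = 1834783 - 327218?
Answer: 3*I*√378030 ≈ 1844.5*I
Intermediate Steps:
X = 1507565
u = 1507565
√(u - 4909835) = √(1507565 - 4909835) = √(-3402270) = 3*I*√378030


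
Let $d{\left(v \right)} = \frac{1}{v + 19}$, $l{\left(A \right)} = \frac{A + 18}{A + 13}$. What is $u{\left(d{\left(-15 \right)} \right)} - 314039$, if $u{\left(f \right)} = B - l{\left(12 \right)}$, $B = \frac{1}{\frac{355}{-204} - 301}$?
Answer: $- \frac{96974044579}{308795} \approx -3.1404 \cdot 10^{5}$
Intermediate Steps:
$l{\left(A \right)} = \frac{18 + A}{13 + A}$
$d{\left(v \right)} = \frac{1}{19 + v}$
$B = - \frac{204}{61759}$ ($B = \frac{1}{355 \left(- \frac{1}{204}\right) - 301} = \frac{1}{- \frac{355}{204} - 301} = \frac{1}{- \frac{61759}{204}} = - \frac{204}{61759} \approx -0.0033032$)
$u{\left(f \right)} = - \frac{371574}{308795}$ ($u{\left(f \right)} = - \frac{204}{61759} - \frac{18 + 12}{13 + 12} = - \frac{204}{61759} - \frac{1}{25} \cdot 30 = - \frac{204}{61759} - \frac{6}{5} = - \frac{371574}{308795}$)
$u{\left(d{\left(-15 \right)} \right)} - 314039 = - \frac{371574}{308795} - 314039 = - \frac{96974044579}{308795}$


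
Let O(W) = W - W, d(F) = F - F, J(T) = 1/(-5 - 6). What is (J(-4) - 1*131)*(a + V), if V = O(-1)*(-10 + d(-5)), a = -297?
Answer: 38934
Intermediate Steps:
J(T) = -1/11 (J(T) = 1/(-11) = -1/11)
d(F) = 0
O(W) = 0
V = 0 (V = 0*(-10 + 0) = 0*(-10) = 0)
(J(-4) - 1*131)*(a + V) = (-1/11 - 1*131)*(-297 + 0) = (-1/11 - 131)*(-297) = -1442/11*(-297) = 38934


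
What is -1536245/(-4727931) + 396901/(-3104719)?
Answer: 2893088498324/14678897206389 ≈ 0.19709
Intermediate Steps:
-1536245/(-4727931) + 396901/(-3104719) = -1536245*(-1/4727931) + 396901*(-1/3104719) = 1536245/4727931 - 396901/3104719 = 2893088498324/14678897206389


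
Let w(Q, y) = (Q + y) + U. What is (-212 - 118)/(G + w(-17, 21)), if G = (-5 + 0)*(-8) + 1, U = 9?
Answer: -55/9 ≈ -6.1111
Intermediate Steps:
w(Q, y) = 9 + Q + y (w(Q, y) = (Q + y) + 9 = 9 + Q + y)
G = 41 (G = -5*(-8) + 1 = 40 + 1 = 41)
(-212 - 118)/(G + w(-17, 21)) = (-212 - 118)/(41 + (9 - 17 + 21)) = -330/(41 + 13) = -330/54 = -330*1/54 = -55/9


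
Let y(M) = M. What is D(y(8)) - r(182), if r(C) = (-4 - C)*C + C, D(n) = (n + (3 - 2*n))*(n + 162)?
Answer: 32820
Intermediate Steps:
D(n) = (3 - n)*(162 + n)
r(C) = C + C*(-4 - C) (r(C) = C*(-4 - C) + C = C + C*(-4 - C))
D(y(8)) - r(182) = (486 - 1*8² - 159*8) - (-1)*182*(3 + 182) = (486 - 1*64 - 1272) - (-1)*182*185 = (486 - 64 - 1272) - 1*(-33670) = -850 + 33670 = 32820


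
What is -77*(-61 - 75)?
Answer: 10472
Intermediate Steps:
-77*(-61 - 75) = -77*(-136) = 10472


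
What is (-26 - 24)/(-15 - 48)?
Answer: 50/63 ≈ 0.79365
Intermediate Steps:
(-26 - 24)/(-15 - 48) = -50/(-63) = -1/63*(-50) = 50/63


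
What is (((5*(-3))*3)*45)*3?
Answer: -6075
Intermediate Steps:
(((5*(-3))*3)*45)*3 = (-15*3*45)*3 = -45*45*3 = -2025*3 = -6075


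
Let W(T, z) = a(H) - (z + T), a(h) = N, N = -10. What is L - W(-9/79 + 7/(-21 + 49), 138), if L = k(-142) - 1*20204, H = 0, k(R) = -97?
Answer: -6368305/316 ≈ -20153.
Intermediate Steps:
L = -20301 (L = -97 - 1*20204 = -97 - 20204 = -20301)
a(h) = -10
W(T, z) = -10 - T - z (W(T, z) = -10 - (z + T) = -10 - (T + z) = -10 + (-T - z) = -10 - T - z)
L - W(-9/79 + 7/(-21 + 49), 138) = -20301 - (-10 - (-9/79 + 7/(-21 + 49)) - 1*138) = -20301 - (-10 - (-9*1/79 + 7/28) - 138) = -20301 - (-10 - (-9/79 + 7*(1/28)) - 138) = -20301 - (-10 - (-9/79 + ¼) - 138) = -20301 - (-10 - 1*43/316 - 138) = -20301 - (-10 - 43/316 - 138) = -20301 - 1*(-46811/316) = -20301 + 46811/316 = -6368305/316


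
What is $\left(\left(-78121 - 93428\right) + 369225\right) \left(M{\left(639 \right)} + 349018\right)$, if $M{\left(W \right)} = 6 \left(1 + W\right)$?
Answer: $69751558008$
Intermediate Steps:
$M{\left(W \right)} = 6 + 6 W$
$\left(\left(-78121 - 93428\right) + 369225\right) \left(M{\left(639 \right)} + 349018\right) = \left(\left(-78121 - 93428\right) + 369225\right) \left(\left(6 + 6 \cdot 639\right) + 349018\right) = \left(-171549 + 369225\right) \left(\left(6 + 3834\right) + 349018\right) = 197676 \left(3840 + 349018\right) = 197676 \cdot 352858 = 69751558008$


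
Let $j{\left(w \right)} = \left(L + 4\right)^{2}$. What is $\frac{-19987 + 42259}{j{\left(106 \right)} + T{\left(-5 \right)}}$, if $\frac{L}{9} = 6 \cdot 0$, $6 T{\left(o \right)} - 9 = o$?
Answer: $\frac{33408}{25} \approx 1336.3$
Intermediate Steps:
$T{\left(o \right)} = \frac{3}{2} + \frac{o}{6}$
$L = 0$ ($L = 9 \cdot 6 \cdot 0 = 9 \cdot 0 = 0$)
$j{\left(w \right)} = 16$ ($j{\left(w \right)} = \left(0 + 4\right)^{2} = 4^{2} = 16$)
$\frac{-19987 + 42259}{j{\left(106 \right)} + T{\left(-5 \right)}} = \frac{-19987 + 42259}{16 + \left(\frac{3}{2} + \frac{1}{6} \left(-5\right)\right)} = \frac{22272}{16 + \left(\frac{3}{2} - \frac{5}{6}\right)} = \frac{22272}{16 + \frac{2}{3}} = \frac{22272}{\frac{50}{3}} = 22272 \cdot \frac{3}{50} = \frac{33408}{25}$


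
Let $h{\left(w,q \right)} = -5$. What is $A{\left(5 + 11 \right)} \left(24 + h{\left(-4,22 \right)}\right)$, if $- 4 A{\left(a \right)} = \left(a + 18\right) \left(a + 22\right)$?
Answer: $-6137$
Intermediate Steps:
$A{\left(a \right)} = - \frac{\left(18 + a\right) \left(22 + a\right)}{4}$ ($A{\left(a \right)} = - \frac{\left(a + 18\right) \left(a + 22\right)}{4} = - \frac{\left(18 + a\right) \left(22 + a\right)}{4}$)
$A{\left(5 + 11 \right)} \left(24 + h{\left(-4,22 \right)}\right) = \left(-99 - 10 \left(5 + 11\right) - \frac{\left(5 + 11\right)^{2}}{4}\right) \left(24 - 5\right) = \left(-99 - 160 - \frac{16^{2}}{4}\right) 19 = \left(-99 - 160 - 64\right) 19 = \left(-323\right) 19 = -6137$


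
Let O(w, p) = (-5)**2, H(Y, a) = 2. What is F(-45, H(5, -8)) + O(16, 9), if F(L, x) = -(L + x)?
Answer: 68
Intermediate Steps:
O(w, p) = 25
F(L, x) = -L - x
F(-45, H(5, -8)) + O(16, 9) = (-1*(-45) - 1*2) + 25 = (45 - 2) + 25 = 43 + 25 = 68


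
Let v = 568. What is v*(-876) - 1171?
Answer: -498739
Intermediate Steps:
v*(-876) - 1171 = 568*(-876) - 1171 = -497568 - 1171 = -498739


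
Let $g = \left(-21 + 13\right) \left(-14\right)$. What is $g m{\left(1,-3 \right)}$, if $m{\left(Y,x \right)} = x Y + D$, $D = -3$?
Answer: $-672$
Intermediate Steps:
$m{\left(Y,x \right)} = -3 + Y x$ ($m{\left(Y,x \right)} = x Y - 3 = Y x - 3 = -3 + Y x$)
$g = 112$ ($g = \left(-8\right) \left(-14\right) = 112$)
$g m{\left(1,-3 \right)} = 112 \left(-3 + 1 \left(-3\right)\right) = 112 \left(-3 - 3\right) = 112 \left(-6\right) = -672$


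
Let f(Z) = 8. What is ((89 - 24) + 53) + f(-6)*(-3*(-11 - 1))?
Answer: 406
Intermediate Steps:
((89 - 24) + 53) + f(-6)*(-3*(-11 - 1)) = ((89 - 24) + 53) + 8*(-3*(-11 - 1)) = (65 + 53) + 8*(-3*(-12)) = 118 + 8*36 = 118 + 288 = 406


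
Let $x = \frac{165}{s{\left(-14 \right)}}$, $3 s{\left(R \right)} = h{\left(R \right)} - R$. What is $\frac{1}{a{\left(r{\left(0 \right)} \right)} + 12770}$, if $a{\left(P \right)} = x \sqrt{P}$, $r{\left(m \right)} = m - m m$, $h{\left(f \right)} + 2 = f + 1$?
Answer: $\frac{1}{12770} \approx 7.8309 \cdot 10^{-5}$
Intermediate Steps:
$h{\left(f \right)} = -1 + f$ ($h{\left(f \right)} = -2 + \left(f + 1\right) = -2 + \left(1 + f\right) = -1 + f$)
$s{\left(R \right)} = - \frac{1}{3}$ ($s{\left(R \right)} = \frac{\left(-1 + R\right) - R}{3} = \frac{1}{3} \left(-1\right) = - \frac{1}{3}$)
$r{\left(m \right)} = m - m^{2}$
$x = -495$ ($x = \frac{165}{- \frac{1}{3}} = 165 \left(-3\right) = -495$)
$a{\left(P \right)} = - 495 \sqrt{P}$
$\frac{1}{a{\left(r{\left(0 \right)} \right)} + 12770} = \frac{1}{- 495 \sqrt{0 \left(1 - 0\right)} + 12770} = \frac{1}{- 495 \sqrt{0 \left(1 + 0\right)} + 12770} = \frac{1}{- 495 \sqrt{0 \cdot 1} + 12770} = \frac{1}{- 495 \sqrt{0} + 12770} = \frac{1}{\left(-495\right) 0 + 12770} = \frac{1}{0 + 12770} = \frac{1}{12770}$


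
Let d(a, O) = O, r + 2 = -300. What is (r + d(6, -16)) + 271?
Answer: -47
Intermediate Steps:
r = -302 (r = -2 - 300 = -302)
(r + d(6, -16)) + 271 = (-302 - 16) + 271 = -318 + 271 = -47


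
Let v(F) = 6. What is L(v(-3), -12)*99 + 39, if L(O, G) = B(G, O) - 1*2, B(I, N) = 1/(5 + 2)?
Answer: -1014/7 ≈ -144.86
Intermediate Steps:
B(I, N) = 1/7
L(O, G) = -13/7 (L(O, G) = 1/7 - 1*2 = 1/7 - 2 = -13/7)
L(v(-3), -12)*99 + 39 = -13/7*99 + 39 = -1287/7 + 39 = -1014/7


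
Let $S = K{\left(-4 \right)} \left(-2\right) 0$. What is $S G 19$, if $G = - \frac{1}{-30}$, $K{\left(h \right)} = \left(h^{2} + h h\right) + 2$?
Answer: $0$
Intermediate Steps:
$K{\left(h \right)} = 2 + 2 h^{2}$ ($K{\left(h \right)} = \left(h^{2} + h^{2}\right) + 2 = 2 h^{2} + 2 = 2 + 2 h^{2}$)
$S = 0$ ($S = \left(2 + 2 \left(-4\right)^{2}\right) \left(-2\right) 0 = \left(2 + 2 \cdot 16\right) \left(-2\right) 0 = \left(2 + 32\right) \left(-2\right) 0 = 34 \left(-2\right) 0 = \left(-68\right) 0 = 0$)
$G = \frac{1}{30}$ ($G = \left(-1\right) \left(- \frac{1}{30}\right) = \frac{1}{30} \approx 0.033333$)
$S G 19 = 0 \cdot \frac{1}{30} \cdot 19 = 0 \cdot 19 = 0$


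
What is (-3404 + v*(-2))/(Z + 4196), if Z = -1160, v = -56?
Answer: -823/759 ≈ -1.0843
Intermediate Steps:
(-3404 + v*(-2))/(Z + 4196) = (-3404 - 56*(-2))/(-1160 + 4196) = (-3404 + 112)/3036 = -3292*1/3036 = -823/759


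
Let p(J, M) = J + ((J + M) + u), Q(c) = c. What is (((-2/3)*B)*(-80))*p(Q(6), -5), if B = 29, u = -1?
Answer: 9280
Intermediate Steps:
p(J, M) = -1 + M + 2*J (p(J, M) = J + ((J + M) - 1) = J + (-1 + J + M) = -1 + M + 2*J)
(((-2/3)*B)*(-80))*p(Q(6), -5) = ((-2/3*29)*(-80))*(-1 - 5 + 2*6) = ((-2*⅓*29)*(-80))*(-1 - 5 + 12) = (-⅔*29*(-80))*6 = -58/3*(-80)*6 = (4640/3)*6 = 9280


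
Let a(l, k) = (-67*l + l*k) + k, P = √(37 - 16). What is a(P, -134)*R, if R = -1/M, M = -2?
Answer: -67 - 201*√21/2 ≈ -527.55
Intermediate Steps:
P = √21 ≈ 4.5826
R = ½ (R = -1/(-2) = -1*(-½) = ½ ≈ 0.50000)
a(l, k) = k - 67*l + k*l (a(l, k) = (-67*l + k*l) + k = k - 67*l + k*l)
a(P, -134)*R = (-134 - 67*√21 - 134*√21)*(½) = (-134 - 201*√21)*(½) = -67 - 201*√21/2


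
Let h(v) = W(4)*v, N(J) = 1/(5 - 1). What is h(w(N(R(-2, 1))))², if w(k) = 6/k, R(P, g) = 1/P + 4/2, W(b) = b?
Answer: 9216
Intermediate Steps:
R(P, g) = 2 + 1/P (R(P, g) = 1/P + 4*(½) = 1/P + 2 = 2 + 1/P)
N(J) = ¼ (N(J) = 1/4 = ¼)
h(v) = 4*v
h(w(N(R(-2, 1))))² = (4*(6/(¼)))² = (4*(6*4))² = (4*24)² = 96² = 9216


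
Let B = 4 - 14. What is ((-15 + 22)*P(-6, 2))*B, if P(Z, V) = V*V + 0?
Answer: -280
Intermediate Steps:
B = -10
P(Z, V) = V² (P(Z, V) = V² + 0 = V²)
((-15 + 22)*P(-6, 2))*B = ((-15 + 22)*2²)*(-10) = (7*4)*(-10) = 28*(-10) = -280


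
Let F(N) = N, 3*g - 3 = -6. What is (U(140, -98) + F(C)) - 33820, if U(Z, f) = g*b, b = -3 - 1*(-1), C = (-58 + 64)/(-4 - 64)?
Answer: -1149815/34 ≈ -33818.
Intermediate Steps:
g = -1 (g = 1 + (⅓)*(-6) = 1 - 2 = -1)
C = -3/34 (C = 6/(-68) = 6*(-1/68) = -3/34 ≈ -0.088235)
b = -2 (b = -3 + 1 = -2)
U(Z, f) = 2 (U(Z, f) = -1*(-2) = 2)
(U(140, -98) + F(C)) - 33820 = (2 - 3/34) - 33820 = 65/34 - 33820 = -1149815/34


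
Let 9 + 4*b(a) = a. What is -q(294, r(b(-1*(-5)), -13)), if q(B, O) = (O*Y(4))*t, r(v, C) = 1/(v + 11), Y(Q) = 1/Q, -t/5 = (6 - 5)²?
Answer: ⅛ ≈ 0.12500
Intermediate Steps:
b(a) = -9/4 + a/4
t = -5 (t = -5*(6 - 5)² = -5*1² = -5*1 = -5)
r(v, C) = 1/(11 + v)
q(B, O) = -5*O/4 (q(B, O) = (O/4)*(-5) = -5*O/4)
-q(294, r(b(-1*(-5)), -13)) = -(-5)/(4*(11 + (-9/4 + (-1*(-5))/4))) = -(-5)/(4*(11 + (-9/4 + (¼)*5))) = -(-5)/(4*(11 + (-9/4 + 5/4))) = -(-5)/(4*(11 - 1)) = -(-5)/(4*10) = -1*(-⅛) = ⅛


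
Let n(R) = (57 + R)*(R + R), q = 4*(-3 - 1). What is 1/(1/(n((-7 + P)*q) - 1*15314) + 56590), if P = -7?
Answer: 110574/6257382661 ≈ 1.7671e-5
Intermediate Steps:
q = -16 (q = 4*(-4) = -16)
n(R) = 2*R*(57 + R) (n(R) = (57 + R)*(2*R) = 2*R*(57 + R))
1/(1/(n((-7 + P)*q) - 1*15314) + 56590) = 1/(1/(2*((-7 - 7)*(-16))*(57 + (-7 - 7)*(-16)) - 1*15314) + 56590) = 1/(1/(2*(-14*(-16))*(57 - 14*(-16)) - 15314) + 56590) = 1/(1/(2*224*(57 + 224) - 15314) + 56590) = 1/(1/(2*224*281 - 15314) + 56590) = 1/(1/(125888 - 15314) + 56590) = 1/(1/110574 + 56590) = 1/(6257382661/110574) = 110574/6257382661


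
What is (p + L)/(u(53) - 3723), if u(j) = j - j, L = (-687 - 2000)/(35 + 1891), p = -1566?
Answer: 3018803/7170498 ≈ 0.42100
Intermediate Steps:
L = -2687/1926 ≈ -1.3951
u(j) = 0
(p + L)/(u(53) - 3723) = (-1566 - 2687/1926)/(0 - 3723) = -3018803/1926/(-3723) = -3018803/1926*(-1/3723) = 3018803/7170498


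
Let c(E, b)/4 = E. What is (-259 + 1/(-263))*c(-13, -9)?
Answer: 3542136/263 ≈ 13468.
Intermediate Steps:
c(E, b) = 4*E
(-259 + 1/(-263))*c(-13, -9) = (-259 + 1/(-263))*(4*(-13)) = (-259 - 1/263)*(-52) = -68118/263*(-52) = 3542136/263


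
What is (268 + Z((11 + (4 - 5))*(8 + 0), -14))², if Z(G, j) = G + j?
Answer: 111556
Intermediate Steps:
(268 + Z((11 + (4 - 5))*(8 + 0), -14))² = (268 + ((11 + (4 - 5))*(8 + 0) - 14))² = (268 + ((11 - 1)*8 - 14))² = (268 + (10*8 - 14))² = (268 + (80 - 14))² = (268 + 66)² = 334² = 111556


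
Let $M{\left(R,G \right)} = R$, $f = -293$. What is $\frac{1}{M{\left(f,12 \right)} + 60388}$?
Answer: $\frac{1}{60095} \approx 1.664 \cdot 10^{-5}$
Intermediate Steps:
$\frac{1}{M{\left(f,12 \right)} + 60388} = \frac{1}{-293 + 60388} = \frac{1}{60095}$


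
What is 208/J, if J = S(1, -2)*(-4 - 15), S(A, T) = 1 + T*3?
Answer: 208/95 ≈ 2.1895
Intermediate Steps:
S(A, T) = 1 + 3*T
J = 95 (J = (1 + 3*(-2))*(-4 - 15) = (1 - 6)*(-19) = -5*(-19) = 95)
208/J = 208/95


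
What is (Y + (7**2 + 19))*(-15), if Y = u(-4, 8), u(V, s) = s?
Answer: -1140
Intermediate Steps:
Y = 8
(Y + (7**2 + 19))*(-15) = (8 + (7**2 + 19))*(-15) = (8 + (49 + 19))*(-15) = (8 + 68)*(-15) = 76*(-15) = -1140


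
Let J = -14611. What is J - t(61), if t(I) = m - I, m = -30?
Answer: -14520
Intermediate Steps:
t(I) = -30 - I
J - t(61) = -14611 - (-30 - 1*61) = -14611 - (-30 - 61) = -14611 - 1*(-91) = -14611 + 91 = -14520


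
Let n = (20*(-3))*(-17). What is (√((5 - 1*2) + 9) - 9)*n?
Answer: -9180 + 2040*√3 ≈ -5646.6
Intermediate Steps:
n = 1020 (n = -60*(-17) = 1020)
(√((5 - 1*2) + 9) - 9)*n = (√((5 - 1*2) + 9) - 9)*1020 = (√((5 - 2) + 9) - 9)*1020 = (√(3 + 9) - 9)*1020 = (√12 - 9)*1020 = (2*√3 - 9)*1020 = (-9 + 2*√3)*1020 = -9180 + 2040*√3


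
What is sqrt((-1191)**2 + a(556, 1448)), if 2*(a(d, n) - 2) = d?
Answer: sqrt(1418761) ≈ 1191.1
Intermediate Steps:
a(d, n) = 2 + d/2
sqrt((-1191)**2 + a(556, 1448)) = sqrt((-1191)**2 + (2 + (1/2)*556)) = sqrt(1418481 + (2 + 278)) = sqrt(1418481 + 280) = sqrt(1418761)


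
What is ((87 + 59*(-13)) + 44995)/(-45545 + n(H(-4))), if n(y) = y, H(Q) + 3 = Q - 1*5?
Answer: -44315/45557 ≈ -0.97274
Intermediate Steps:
H(Q) = -8 + Q (H(Q) = -3 + (Q - 1*5) = -3 + (Q - 5) = -3 + (-5 + Q) = -8 + Q)
((87 + 59*(-13)) + 44995)/(-45545 + n(H(-4))) = ((87 + 59*(-13)) + 44995)/(-45545 + (-8 - 4)) = ((87 - 767) + 44995)/(-45545 - 12) = (-680 + 44995)/(-45557) = 44315*(-1/45557) = -44315/45557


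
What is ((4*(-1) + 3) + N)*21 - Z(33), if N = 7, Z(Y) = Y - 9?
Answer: 102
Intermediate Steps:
Z(Y) = -9 + Y
((4*(-1) + 3) + N)*21 - Z(33) = ((4*(-1) + 3) + 7)*21 - (-9 + 33) = ((-4 + 3) + 7)*21 - 1*24 = (-1 + 7)*21 - 24 = 6*21 - 24 = 126 - 24 = 102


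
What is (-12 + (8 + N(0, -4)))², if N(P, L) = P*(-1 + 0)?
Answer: 16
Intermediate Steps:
N(P, L) = -P (N(P, L) = P*(-1) = -P)
(-12 + (8 + N(0, -4)))² = (-12 + (8 - 1*0))² = (-12 + (8 + 0))² = (-12 + 8)² = (-4)² = 16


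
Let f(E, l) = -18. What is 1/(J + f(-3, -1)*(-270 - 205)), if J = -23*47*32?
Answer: -1/26042 ≈ -3.8399e-5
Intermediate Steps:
J = -34592 (J = -1081*32 = -34592)
1/(J + f(-3, -1)*(-270 - 205)) = 1/(-34592 - 18*(-270 - 205)) = 1/(-34592 - 18*(-475)) = 1/(-34592 + 8550) = 1/(-26042) = -1/26042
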